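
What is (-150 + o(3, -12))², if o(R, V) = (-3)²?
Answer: 19881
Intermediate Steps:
o(R, V) = 9
(-150 + o(3, -12))² = (-150 + 9)² = (-141)² = 19881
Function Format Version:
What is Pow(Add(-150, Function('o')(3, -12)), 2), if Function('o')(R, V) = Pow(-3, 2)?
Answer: 19881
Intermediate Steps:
Function('o')(R, V) = 9
Pow(Add(-150, Function('o')(3, -12)), 2) = Pow(Add(-150, 9), 2) = Pow(-141, 2) = 19881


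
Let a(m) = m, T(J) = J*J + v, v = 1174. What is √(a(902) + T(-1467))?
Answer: √2154165 ≈ 1467.7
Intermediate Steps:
T(J) = 1174 + J² (T(J) = J*J + 1174 = J² + 1174 = 1174 + J²)
√(a(902) + T(-1467)) = √(902 + (1174 + (-1467)²)) = √(902 + (1174 + 2152089)) = √(902 + 2153263) = √2154165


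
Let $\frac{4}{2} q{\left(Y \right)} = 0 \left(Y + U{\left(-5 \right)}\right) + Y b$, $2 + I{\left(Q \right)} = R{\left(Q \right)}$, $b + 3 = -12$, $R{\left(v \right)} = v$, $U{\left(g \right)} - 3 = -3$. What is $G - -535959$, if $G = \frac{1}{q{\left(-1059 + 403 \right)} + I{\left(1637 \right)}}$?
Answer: $\frac{3513211246}{6555} \approx 5.3596 \cdot 10^{5}$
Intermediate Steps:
$U{\left(g \right)} = 0$ ($U{\left(g \right)} = 3 - 3 = 0$)
$b = -15$ ($b = -3 - 12 = -15$)
$I{\left(Q \right)} = -2 + Q$
$q{\left(Y \right)} = - \frac{15 Y}{2}$ ($q{\left(Y \right)} = \frac{0 \left(Y + 0\right) + Y \left(-15\right)}{2} = \frac{0 Y - 15 Y}{2} = \frac{0 - 15 Y}{2} = \frac{\left(-15\right) Y}{2} = - \frac{15 Y}{2}$)
$G = \frac{1}{6555}$ ($G = \frac{1}{- \frac{15 \left(-1059 + 403\right)}{2} + \left(-2 + 1637\right)} = \frac{1}{\left(- \frac{15}{2}\right) \left(-656\right) + 1635} = \frac{1}{4920 + 1635} = \frac{1}{6555} \approx 0.00015256$)
$G - -535959 = \frac{1}{6555} - -535959 = \frac{1}{6555} + 535959 = \frac{3513211246}{6555}$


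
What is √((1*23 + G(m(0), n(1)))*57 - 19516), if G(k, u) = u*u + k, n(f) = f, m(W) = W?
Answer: 2*I*√4537 ≈ 134.71*I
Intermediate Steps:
G(k, u) = k + u² (G(k, u) = u² + k = k + u²)
√((1*23 + G(m(0), n(1)))*57 - 19516) = √((1*23 + (0 + 1²))*57 - 19516) = √((23 + (0 + 1))*57 - 19516) = √((23 + 1)*57 - 19516) = √(24*57 - 19516) = √(1368 - 19516) = √(-18148) = 2*I*√4537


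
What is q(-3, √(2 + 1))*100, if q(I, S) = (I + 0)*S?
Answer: -300*√3 ≈ -519.62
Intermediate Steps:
q(I, S) = I*S
q(-3, √(2 + 1))*100 = -3*√(2 + 1)*100 = -3*√3*100 = -300*√3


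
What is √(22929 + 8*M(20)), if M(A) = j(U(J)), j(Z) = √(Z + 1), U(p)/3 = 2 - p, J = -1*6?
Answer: √22969 ≈ 151.56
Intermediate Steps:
J = -6
U(p) = 6 - 3*p (U(p) = 3*(2 - p) = 6 - 3*p)
j(Z) = √(1 + Z)
M(A) = 5 (M(A) = √(1 + (6 - 3*(-6))) = √(1 + (6 + 18)) = √(1 + 24) = √25 = 5)
√(22929 + 8*M(20)) = √(22929 + 8*5) = √(22929 + 40) = √22969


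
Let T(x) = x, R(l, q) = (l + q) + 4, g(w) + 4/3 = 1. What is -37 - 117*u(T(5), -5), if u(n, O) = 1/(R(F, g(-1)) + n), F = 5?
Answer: -1868/41 ≈ -45.561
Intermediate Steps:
g(w) = -⅓ (g(w) = -4/3 + 1 = -⅓)
R(l, q) = 4 + l + q
u(n, O) = 1/(26/3 + n) (u(n, O) = 1/((4 + 5 - ⅓) + n) = 1/(26/3 + n))
-37 - 117*u(T(5), -5) = -37 - 351/(26 + 3*5) = -37 - 351/(26 + 15) = -37 - 351/41 = -1868/41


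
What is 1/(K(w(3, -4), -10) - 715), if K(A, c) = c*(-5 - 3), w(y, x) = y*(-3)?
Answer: -1/635 ≈ -0.0015748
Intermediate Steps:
w(y, x) = -3*y
K(A, c) = -8*c (K(A, c) = c*(-8) = -8*c)
1/(K(w(3, -4), -10) - 715) = 1/(-8*(-10) - 715) = 1/(80 - 715) = 1/(-635) = -1/635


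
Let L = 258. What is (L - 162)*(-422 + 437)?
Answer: 1440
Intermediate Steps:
(L - 162)*(-422 + 437) = (258 - 162)*(-422 + 437) = 96*15 = 1440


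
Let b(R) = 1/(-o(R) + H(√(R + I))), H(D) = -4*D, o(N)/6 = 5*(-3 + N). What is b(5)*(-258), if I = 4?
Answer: 43/12 ≈ 3.5833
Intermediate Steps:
o(N) = -90 + 30*N (o(N) = 6*(5*(-3 + N)) = 6*(-15 + 5*N) = -90 + 30*N)
b(R) = 1/(90 - 30*R - 4*√(4 + R)) (b(R) = 1/(-(-90 + 30*R) - 4*√(R + 4)) = 1/((90 - 30*R) - 4*√(4 + R)) = 1/(90 - 30*R - 4*√(4 + R)))
b(5)*(-258) = -1/(-90 + 4*√(4 + 5) + 30*5)*(-258) = -1/(-90 + 4*√9 + 150)*(-258) = -1/(-90 + 4*3 + 150)*(-258) = -1/(-90 + 12 + 150)*(-258) = -1/72*(-258) = 43/12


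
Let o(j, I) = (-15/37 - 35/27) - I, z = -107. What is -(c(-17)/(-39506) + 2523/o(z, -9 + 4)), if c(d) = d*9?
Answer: -99574468497/130172270 ≈ -764.94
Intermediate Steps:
o(j, I) = -1700/999 - I (o(j, I) = (-15*1/37 - 35*1/27) - I = (-15/37 - 35/27) - I = -1700/999 - I)
c(d) = 9*d
-(c(-17)/(-39506) + 2523/o(z, -9 + 4)) = -((9*(-17))/(-39506) + 2523/(-1700/999 - (-9 + 4))) = -(-153*(-1/39506) + 2523/(-1700/999 - 1*(-5))) = -(153/39506 + 2523/(-1700/999 + 5)) = -(153/39506 + 2523/(3295/999)) = -(153/39506 + 2523*(999/3295)) = -(153/39506 + 2520477/3295) = -1*99574468497/130172270 = -99574468497/130172270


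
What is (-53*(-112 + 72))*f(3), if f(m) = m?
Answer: 6360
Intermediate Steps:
(-53*(-112 + 72))*f(3) = -53*(-112 + 72)*3 = -53*(-40)*3 = 2120*3 = 6360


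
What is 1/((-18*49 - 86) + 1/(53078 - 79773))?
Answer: -26695/25840761 ≈ -0.0010331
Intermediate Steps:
1/((-18*49 - 86) + 1/(53078 - 79773)) = 1/((-882 - 86) + 1/(-26695)) = 1/(-968 - 1/26695) = 1/(-25840761/26695) = -26695/25840761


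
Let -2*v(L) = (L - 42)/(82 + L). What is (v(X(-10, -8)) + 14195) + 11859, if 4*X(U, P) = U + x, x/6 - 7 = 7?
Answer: 10473755/402 ≈ 26054.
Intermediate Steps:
x = 84 (x = 42 + 6*7 = 42 + 42 = 84)
X(U, P) = 21 + U/4 (X(U, P) = (U + 84)/4 = (84 + U)/4 = 21 + U/4)
v(L) = -(-42 + L)/(2*(82 + L)) (v(L) = -(L - 42)/(2*(82 + L)) = -(-42 + L)/(2*(82 + L)))
(v(X(-10, -8)) + 14195) + 11859 = ((42 - (21 + (¼)*(-10)))/(2*(82 + (21 + (¼)*(-10)))) + 14195) + 11859 = ((42 - (21 - 5/2))/(2*(82 + (21 - 5/2))) + 14195) + 11859 = ((42 - 1*37/2)/(2*(82 + 37/2)) + 14195) + 11859 = ((42 - 37/2)/(2*(201/2)) + 14195) + 11859 = ((½)*(2/201)*(47/2) + 14195) + 11859 = (47/402 + 14195) + 11859 = 5706437/402 + 11859 = 10473755/402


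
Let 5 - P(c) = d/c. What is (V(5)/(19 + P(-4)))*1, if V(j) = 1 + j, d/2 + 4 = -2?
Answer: 2/7 ≈ 0.28571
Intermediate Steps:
d = -12 (d = -8 + 2*(-2) = -8 - 4 = -12)
P(c) = 5 + 12/c (P(c) = 5 - (-12)/c = 5 + 12/c)
(V(5)/(19 + P(-4)))*1 = ((1 + 5)/(19 + (5 + 12/(-4))))*1 = (6/(19 + (5 + 12*(-¼))))*1 = (6/(19 + (5 - 3)))*1 = (6/(19 + 2))*1 = (6/21)*1 = ((1/21)*6)*1 = (2/7)*1 = 2/7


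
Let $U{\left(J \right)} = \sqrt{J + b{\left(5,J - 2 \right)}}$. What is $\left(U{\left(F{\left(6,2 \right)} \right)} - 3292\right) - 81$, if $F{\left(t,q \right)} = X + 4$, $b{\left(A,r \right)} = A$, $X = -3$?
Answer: $-3373 + \sqrt{6} \approx -3370.6$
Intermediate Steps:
$F{\left(t,q \right)} = 1$ ($F{\left(t,q \right)} = -3 + 4 = 1$)
$U{\left(J \right)} = \sqrt{5 + J}$ ($U{\left(J \right)} = \sqrt{J + 5} = \sqrt{5 + J}$)
$\left(U{\left(F{\left(6,2 \right)} \right)} - 3292\right) - 81 = \left(\sqrt{5 + 1} - 3292\right) - 81 = \left(\sqrt{6} - 3292\right) - 81 = \left(-3292 + \sqrt{6}\right) - 81 = -3373 + \sqrt{6}$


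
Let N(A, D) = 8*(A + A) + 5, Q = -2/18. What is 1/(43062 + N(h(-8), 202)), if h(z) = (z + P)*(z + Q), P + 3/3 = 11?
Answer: 9/385267 ≈ 2.3360e-5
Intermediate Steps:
Q = -1/9 (Q = -2*1/18 = -1/9 ≈ -0.11111)
P = 10 (P = -1 + 11 = 10)
h(z) = (10 + z)*(-1/9 + z) (h(z) = (z + 10)*(z - 1/9) = (10 + z)*(-1/9 + z))
N(A, D) = 5 + 16*A (N(A, D) = 8*(2*A) + 5 = 16*A + 5 = 5 + 16*A)
1/(43062 + N(h(-8), 202)) = 1/(43062 + (5 + 16*(-10/9 + (-8)**2 + (89/9)*(-8)))) = 1/(43062 + (5 + 16*(-10/9 + 64 - 712/9))) = 1/(43062 + (5 + 16*(-146/9))) = 1/(43062 + (5 - 2336/9)) = 1/(43062 - 2291/9) = 1/(385267/9) = 9/385267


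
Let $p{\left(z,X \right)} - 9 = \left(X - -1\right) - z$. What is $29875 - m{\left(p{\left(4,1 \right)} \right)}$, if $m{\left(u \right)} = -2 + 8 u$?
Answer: $29821$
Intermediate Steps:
$p{\left(z,X \right)} = 10 + X - z$ ($p{\left(z,X \right)} = 9 - \left(-1 + z - X\right) = 9 + \left(1 + X - z\right) = 10 + X - z$)
$29875 - m{\left(p{\left(4,1 \right)} \right)} = 29875 - \left(-2 + 8 \left(10 + 1 - 4\right)\right) = 29875 - \left(-2 + 8 \cdot 7\right) = 29875 - \left(-2 + 56\right) = 29875 - 54 = 29821$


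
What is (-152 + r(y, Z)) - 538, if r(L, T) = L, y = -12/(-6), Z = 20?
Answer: -688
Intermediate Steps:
y = 2 (y = -12*(-⅙) = 2)
(-152 + r(y, Z)) - 538 = (-152 + 2) - 538 = -150 - 538 = -688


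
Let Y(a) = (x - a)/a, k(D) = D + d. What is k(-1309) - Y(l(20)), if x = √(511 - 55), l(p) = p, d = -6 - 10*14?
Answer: -1454 - √114/10 ≈ -1455.1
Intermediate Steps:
d = -146 (d = -6 - 140 = -146)
k(D) = -146 + D (k(D) = D - 146 = -146 + D)
x = 2*√114 (x = √456 = 2*√114 ≈ 21.354)
Y(a) = (-a + 2*√114)/a (Y(a) = (2*√114 - a)/a = (-a + 2*√114)/a)
k(-1309) - Y(l(20)) = (-146 - 1309) - (-1*20 + 2*√114)/20 = -1455 - (-20 + 2*√114)/20 = -1455 - (-1 + √114/10) = -1455 + (1 - √114/10) = -1454 - √114/10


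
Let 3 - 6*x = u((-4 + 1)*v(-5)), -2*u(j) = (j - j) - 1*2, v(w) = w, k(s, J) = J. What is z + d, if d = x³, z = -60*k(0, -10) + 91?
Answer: 18658/27 ≈ 691.04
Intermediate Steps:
u(j) = 1 (u(j) = -((j - j) - 1*2)/2 = -(0 - 2)/2 = -½*(-2) = 1)
x = ⅓ (x = ½ - ⅙*1 = ½ - ⅙ = ⅓ ≈ 0.33333)
z = 691 (z = -60*(-10) + 91 = 600 + 91 = 691)
d = 1/27 (d = (⅓)³ = 1/27 ≈ 0.037037)
z + d = 691 + 1/27 = 18658/27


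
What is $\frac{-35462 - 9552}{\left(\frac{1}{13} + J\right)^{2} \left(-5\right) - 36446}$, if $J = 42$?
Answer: $\frac{7607366}{7655419} \approx 0.99372$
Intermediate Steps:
$\frac{-35462 - 9552}{\left(\frac{1}{13} + J\right)^{2} \left(-5\right) - 36446} = \frac{-35462 - 9552}{\left(\frac{1}{13} + 42\right)^{2} \left(-5\right) - 36446} = - \frac{45014}{\left(\frac{1}{13} + 42\right)^{2} \left(-5\right) - 36446} = - \frac{45014}{\left(\frac{547}{13}\right)^{2} \left(-5\right) - 36446} = - \frac{45014}{\frac{299209}{169} \left(-5\right) - 36446} = - \frac{45014}{- \frac{1496045}{169} - 36446} = - \frac{45014}{- \frac{7655419}{169}} = \left(-45014\right) \left(- \frac{169}{7655419}\right) = \frac{7607366}{7655419}$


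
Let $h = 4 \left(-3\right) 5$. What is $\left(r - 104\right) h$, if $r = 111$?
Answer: $-420$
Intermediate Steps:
$h = -60$ ($h = \left(-12\right) 5 = -60$)
$\left(r - 104\right) h = \left(111 - 104\right) \left(-60\right) = 7 \left(-60\right) = -420$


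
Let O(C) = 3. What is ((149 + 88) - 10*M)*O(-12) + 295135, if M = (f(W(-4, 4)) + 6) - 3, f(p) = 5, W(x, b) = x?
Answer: 295606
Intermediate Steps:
M = 8 (M = (5 + 6) - 3 = 11 - 3 = 8)
((149 + 88) - 10*M)*O(-12) + 295135 = ((149 + 88) - 10*8)*3 + 295135 = (237 - 80)*3 + 295135 = 157*3 + 295135 = 471 + 295135 = 295606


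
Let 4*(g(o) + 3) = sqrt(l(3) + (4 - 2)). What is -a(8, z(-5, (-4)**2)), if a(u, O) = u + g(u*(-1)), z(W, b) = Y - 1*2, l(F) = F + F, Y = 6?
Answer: -5 - sqrt(2)/2 ≈ -5.7071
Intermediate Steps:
l(F) = 2*F
g(o) = -3 + sqrt(2)/2 (g(o) = -3 + sqrt(2*3 + (4 - 2))/4 = -3 + sqrt(6 + 2)/4 = -3 + sqrt(8)/4 = -3 + (2*sqrt(2))/4 = -3 + sqrt(2)/2)
z(W, b) = 4 (z(W, b) = 6 - 1*2 = 6 - 2 = 4)
a(u, O) = -3 + u + sqrt(2)/2 (a(u, O) = u + (-3 + sqrt(2)/2) = -3 + u + sqrt(2)/2)
-a(8, z(-5, (-4)**2)) = -(-3 + 8 + sqrt(2)/2) = -(5 + sqrt(2)/2) = -5 - sqrt(2)/2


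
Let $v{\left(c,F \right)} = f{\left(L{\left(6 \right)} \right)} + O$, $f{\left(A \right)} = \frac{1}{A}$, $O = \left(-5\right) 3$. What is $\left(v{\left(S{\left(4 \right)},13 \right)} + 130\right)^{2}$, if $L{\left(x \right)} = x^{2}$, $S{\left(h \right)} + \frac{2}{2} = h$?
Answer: $\frac{17147881}{1296} \approx 13231.0$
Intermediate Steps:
$O = -15$
$S{\left(h \right)} = -1 + h$
$v{\left(c,F \right)} = - \frac{539}{36}$ ($v{\left(c,F \right)} = \frac{1}{6^{2}} - 15 = \frac{1}{36} - 15 = - \frac{539}{36}$)
$\left(v{\left(S{\left(4 \right)},13 \right)} + 130\right)^{2} = \left(- \frac{539}{36} + 130\right)^{2} = \left(\frac{4141}{36}\right)^{2} = \frac{17147881}{1296}$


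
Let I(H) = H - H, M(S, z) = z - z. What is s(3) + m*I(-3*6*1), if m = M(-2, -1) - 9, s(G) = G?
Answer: 3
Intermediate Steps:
M(S, z) = 0
I(H) = 0
m = -9 (m = 0 - 9 = -9)
s(3) + m*I(-3*6*1) = 3 - 9*0 = 3 + 0 = 3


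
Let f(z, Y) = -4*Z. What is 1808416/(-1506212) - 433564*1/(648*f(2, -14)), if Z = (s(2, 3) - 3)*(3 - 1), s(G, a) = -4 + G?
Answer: -43744590143/2440063440 ≈ -17.928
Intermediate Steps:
Z = -10 (Z = ((-4 + 2) - 3)*(3 - 1) = (-2 - 3)*2 = -5*2 = -10)
f(z, Y) = 40 (f(z, Y) = -4*(-10) = 40)
1808416/(-1506212) - 433564*1/(648*f(2, -14)) = 1808416/(-1506212) - 433564/(648*40) = 1808416*(-1/1506212) - 433564/25920 = -452104/376553 - 433564*1/25920 = -452104/376553 - 108391/6480 = -43744590143/2440063440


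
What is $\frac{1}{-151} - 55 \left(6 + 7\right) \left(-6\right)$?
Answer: $\frac{647789}{151} \approx 4290.0$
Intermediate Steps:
$\frac{1}{-151} - 55 \left(6 + 7\right) \left(-6\right) = - \frac{1}{151} - 55 \cdot 13 \left(-6\right) = - \frac{1}{151} - -4290 = - \frac{1}{151} + 4290 = \frac{647789}{151}$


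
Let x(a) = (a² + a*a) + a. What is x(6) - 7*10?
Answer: 8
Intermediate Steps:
x(a) = a + 2*a² (x(a) = (a² + a²) + a = 2*a² + a = a + 2*a²)
x(6) - 7*10 = 6*(1 + 2*6) - 7*10 = 6*(1 + 12) - 70 = 6*13 - 70 = 78 - 70 = 8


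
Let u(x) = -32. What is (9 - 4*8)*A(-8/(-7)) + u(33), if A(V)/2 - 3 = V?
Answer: -1558/7 ≈ -222.57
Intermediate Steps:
A(V) = 6 + 2*V
(9 - 4*8)*A(-8/(-7)) + u(33) = (9 - 4*8)*(6 + 2*(-8/(-7))) - 32 = (9 - 32)*(6 + 2*(-8*(-⅐))) - 32 = -23*(6 + 2*(8/7)) - 32 = -23*(6 + 16/7) - 32 = -23*58/7 - 32 = -1334/7 - 32 = -1558/7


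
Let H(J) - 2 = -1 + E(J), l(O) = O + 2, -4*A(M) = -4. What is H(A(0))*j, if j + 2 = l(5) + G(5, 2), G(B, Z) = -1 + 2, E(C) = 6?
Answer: 42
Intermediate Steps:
A(M) = 1 (A(M) = -1/4*(-4) = 1)
G(B, Z) = 1
l(O) = 2 + O
H(J) = 7 (H(J) = 2 + (-1 + 6) = 2 + 5 = 7)
j = 6 (j = -2 + ((2 + 5) + 1) = -2 + (7 + 1) = -2 + 8 = 6)
H(A(0))*j = 7*6 = 42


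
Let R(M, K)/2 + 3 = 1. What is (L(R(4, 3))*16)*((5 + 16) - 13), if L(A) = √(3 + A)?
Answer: 128*I ≈ 128.0*I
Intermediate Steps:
R(M, K) = -4 (R(M, K) = -6 + 2*1 = -6 + 2 = -4)
(L(R(4, 3))*16)*((5 + 16) - 13) = (√(3 - 4)*16)*((5 + 16) - 13) = (√(-1)*16)*(21 - 13) = (I*16)*8 = (16*I)*8 = 128*I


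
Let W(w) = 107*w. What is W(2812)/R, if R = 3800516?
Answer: 75221/950129 ≈ 0.079169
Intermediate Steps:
W(2812)/R = (107*2812)/3800516 = 300884*(1/3800516) = 75221/950129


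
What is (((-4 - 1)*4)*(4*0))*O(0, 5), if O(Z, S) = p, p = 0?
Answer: 0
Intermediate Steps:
O(Z, S) = 0
(((-4 - 1)*4)*(4*0))*O(0, 5) = (((-4 - 1)*4)*(4*0))*0 = (-5*4*0)*0 = -20*0*0 = 0*0 = 0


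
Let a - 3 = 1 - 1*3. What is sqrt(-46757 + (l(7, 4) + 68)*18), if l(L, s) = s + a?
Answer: I*sqrt(45443) ≈ 213.17*I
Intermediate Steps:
a = 1 (a = 3 + (1 - 1*3) = 3 + (1 - 3) = 3 - 2 = 1)
l(L, s) = 1 + s (l(L, s) = s + 1 = 1 + s)
sqrt(-46757 + (l(7, 4) + 68)*18) = sqrt(-46757 + ((1 + 4) + 68)*18) = sqrt(-46757 + (5 + 68)*18) = sqrt(-46757 + 73*18) = sqrt(-46757 + 1314) = sqrt(-45443) = I*sqrt(45443)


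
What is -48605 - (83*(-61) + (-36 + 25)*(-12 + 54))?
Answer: -43080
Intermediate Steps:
-48605 - (83*(-61) + (-36 + 25)*(-12 + 54)) = -48605 - (-5063 - 11*42) = -48605 - (-5063 - 462) = -48605 - 1*(-5525) = -48605 + 5525 = -43080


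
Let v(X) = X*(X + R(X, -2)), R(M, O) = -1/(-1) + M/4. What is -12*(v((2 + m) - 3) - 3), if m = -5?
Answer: -432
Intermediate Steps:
R(M, O) = 1 + M/4 (R(M, O) = -1*(-1) + M*(¼) = 1 + M/4)
v(X) = X*(1 + 5*X/4) (v(X) = X*(X + (1 + X/4)) = X*(1 + 5*X/4))
-12*(v((2 + m) - 3) - 3) = -12*(((2 - 5) - 3)*(4 + 5*((2 - 5) - 3))/4 - 3) = -12*((-3 - 3)*(4 + 5*(-3 - 3))/4 - 3) = -12*((¼)*(-6)*(4 + 5*(-6)) - 3) = -12*((¼)*(-6)*(4 - 30) - 3) = -12*((¼)*(-6)*(-26) - 3) = -12*(39 - 3) = -12*36 = -432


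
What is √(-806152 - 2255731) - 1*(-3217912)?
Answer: 3217912 + I*√3061883 ≈ 3.2179e+6 + 1749.8*I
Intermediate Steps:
√(-806152 - 2255731) - 1*(-3217912) = √(-3061883) + 3217912 = I*√3061883 + 3217912 = 3217912 + I*√3061883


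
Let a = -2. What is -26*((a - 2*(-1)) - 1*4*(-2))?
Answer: -208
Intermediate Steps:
-26*((a - 2*(-1)) - 1*4*(-2)) = -26*((-2 - 2*(-1)) - 1*4*(-2)) = -26*((-2 + 2) - 4*(-2)) = -26*(0 + 8) = -26*8 = -208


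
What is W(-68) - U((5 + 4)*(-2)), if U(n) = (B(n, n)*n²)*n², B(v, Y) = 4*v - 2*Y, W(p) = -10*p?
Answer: 3779816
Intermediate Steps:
B(v, Y) = -2*Y + 4*v
U(n) = 2*n⁵ (U(n) = ((-2*n + 4*n)*n²)*n² = ((2*n)*n²)*n² = (2*n³)*n² = 2*n⁵)
W(-68) - U((5 + 4)*(-2)) = -10*(-68) - 2*((5 + 4)*(-2))⁵ = 680 - 2*(9*(-2))⁵ = 680 - 2*(-18)⁵ = 680 - 2*(-1889568) = 680 - 1*(-3779136) = 680 + 3779136 = 3779816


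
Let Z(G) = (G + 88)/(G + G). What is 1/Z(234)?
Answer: 234/161 ≈ 1.4534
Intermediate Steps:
Z(G) = (88 + G)/(2*G) (Z(G) = (88 + G)/((2*G)) = (88 + G)*(1/(2*G)) = (88 + G)/(2*G))
1/Z(234) = 1/((1/2)*(88 + 234)/234) = 1/((1/2)*(1/234)*322) = 1/(161/234) = 234/161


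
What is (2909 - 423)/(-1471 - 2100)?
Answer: -2486/3571 ≈ -0.69616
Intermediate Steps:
(2909 - 423)/(-1471 - 2100) = 2486/(-3571) = 2486*(-1/3571) = -2486/3571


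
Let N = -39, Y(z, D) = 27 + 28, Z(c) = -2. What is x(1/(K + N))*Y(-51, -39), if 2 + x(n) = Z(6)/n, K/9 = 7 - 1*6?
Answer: 3190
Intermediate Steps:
Y(z, D) = 55
K = 9 (K = 9*(7 - 1*6) = 9*(7 - 6) = 9*1 = 9)
x(n) = -2 - 2/n
x(1/(K + N))*Y(-51, -39) = (-2 - 2/(1/(9 - 39)))*55 = (-2 - 2/(1/(-30)))*55 = (-2 - 2/(-1/30))*55 = (-2 - 2*(-30))*55 = (-2 + 60)*55 = 58*55 = 3190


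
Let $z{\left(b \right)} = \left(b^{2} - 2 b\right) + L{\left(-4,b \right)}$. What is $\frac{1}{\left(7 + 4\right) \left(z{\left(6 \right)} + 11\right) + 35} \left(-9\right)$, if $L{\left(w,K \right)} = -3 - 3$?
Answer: $- \frac{3}{118} \approx -0.025424$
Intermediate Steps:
$L{\left(w,K \right)} = -6$ ($L{\left(w,K \right)} = -3 - 3 = -6$)
$z{\left(b \right)} = -6 + b^{2} - 2 b$ ($z{\left(b \right)} = \left(b^{2} - 2 b\right) - 6 = -6 + b^{2} - 2 b$)
$\frac{1}{\left(7 + 4\right) \left(z{\left(6 \right)} + 11\right) + 35} \left(-9\right) = \frac{1}{\left(7 + 4\right) \left(\left(-6 + 6^{2} - 12\right) + 11\right) + 35} \left(-9\right) = \frac{1}{11 \left(\left(-6 + 36 - 12\right) + 11\right) + 35} \left(-9\right) = \frac{1}{11 \left(18 + 11\right) + 35} \left(-9\right) = \frac{1}{11 \cdot 29 + 35} \left(-9\right) = \frac{1}{319 + 35} \left(-9\right) = \frac{1}{354} \left(-9\right) = - \frac{3}{118}$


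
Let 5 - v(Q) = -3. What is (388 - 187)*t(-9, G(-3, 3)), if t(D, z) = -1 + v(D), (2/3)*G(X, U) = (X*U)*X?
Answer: 1407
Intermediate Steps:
G(X, U) = 3*U*X²/2 (G(X, U) = 3*((X*U)*X)/2 = 3*((U*X)*X)/2 = 3*(U*X²)/2 = 3*U*X²/2)
v(Q) = 8 (v(Q) = 5 - 1*(-3) = 5 + 3 = 8)
t(D, z) = 7 (t(D, z) = -1 + 8 = 7)
(388 - 187)*t(-9, G(-3, 3)) = (388 - 187)*7 = 201*7 = 1407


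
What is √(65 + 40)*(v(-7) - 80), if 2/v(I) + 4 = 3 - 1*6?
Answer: -562*√105/7 ≈ -822.68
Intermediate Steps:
v(I) = -2/7 (v(I) = 2/(-4 + (3 - 1*6)) = 2/(-4 + (3 - 6)) = 2/(-4 - 3) = 2/(-7) = 2*(-⅐) = -2/7)
√(65 + 40)*(v(-7) - 80) = √(65 + 40)*(-2/7 - 80) = √105*(-562/7) = -562*√105/7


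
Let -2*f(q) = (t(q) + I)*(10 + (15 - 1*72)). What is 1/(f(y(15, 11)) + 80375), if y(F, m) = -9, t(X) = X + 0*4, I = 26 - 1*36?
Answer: 2/159857 ≈ 1.2511e-5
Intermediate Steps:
I = -10 (I = 26 - 36 = -10)
t(X) = X (t(X) = X + 0 = X)
f(q) = -235 + 47*q/2 (f(q) = -(q - 10)*(10 + (15 - 1*72))/2 = -(-10 + q)*(10 + (15 - 72))/2 = -(-10 + q)*(10 - 57)/2 = -(-10 + q)*(-47)/2 = -(470 - 47*q)/2 = -235 + 47*q/2)
1/(f(y(15, 11)) + 80375) = 1/((-235 + (47/2)*(-9)) + 80375) = 1/((-235 - 423/2) + 80375) = 1/(-893/2 + 80375) = 1/(159857/2) = 2/159857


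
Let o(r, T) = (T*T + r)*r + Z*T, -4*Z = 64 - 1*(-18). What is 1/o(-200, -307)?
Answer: -2/37607013 ≈ -5.3182e-8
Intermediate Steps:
Z = -41/2 (Z = -(64 - 1*(-18))/4 = -(64 + 18)/4 = -¼*82 = -41/2 ≈ -20.500)
o(r, T) = -41*T/2 + r*(r + T²) (o(r, T) = (T*T + r)*r - 41*T/2 = (T² + r)*r - 41*T/2 = (r + T²)*r - 41*T/2 = r*(r + T²) - 41*T/2 = -41*T/2 + r*(r + T²))
1/o(-200, -307) = 1/((-200)² - 41/2*(-307) - 200*(-307)²) = 1/(40000 + 12587/2 - 200*94249) = 1/(40000 + 12587/2 - 18849800) = 1/(-37607013/2) = -2/37607013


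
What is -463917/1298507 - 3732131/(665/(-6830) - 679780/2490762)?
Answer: 634177371797847560097/62920196789107 ≈ 1.0079e+7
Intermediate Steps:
-463917/1298507 - 3732131/(665/(-6830) - 679780/2490762) = -463917*1/1298507 - 3732131/(665*(-1/6830) - 679780*1/2490762) = -463917/1298507 - 3732131/(-133/1366 - 339890/1245381) = -463917/1298507 - 3732131/(-629925413/1701190446) = -463917/1298507 - 3732131*(-1701190446/629925413) = -463917/1298507 + 488389661570802/48455801 = 634177371797847560097/62920196789107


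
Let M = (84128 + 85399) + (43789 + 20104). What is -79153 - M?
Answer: -312573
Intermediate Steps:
M = 233420 (M = 169527 + 63893 = 233420)
-79153 - M = -79153 - 1*233420 = -79153 - 233420 = -312573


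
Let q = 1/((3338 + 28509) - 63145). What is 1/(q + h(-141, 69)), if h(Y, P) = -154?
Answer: -31298/4819893 ≈ -0.0064935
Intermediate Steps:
q = -1/31298 (q = 1/(31847 - 63145) = 1/(-31298) = -1/31298 ≈ -3.1951e-5)
1/(q + h(-141, 69)) = 1/(-1/31298 - 154) = 1/(-4819893/31298) = -31298/4819893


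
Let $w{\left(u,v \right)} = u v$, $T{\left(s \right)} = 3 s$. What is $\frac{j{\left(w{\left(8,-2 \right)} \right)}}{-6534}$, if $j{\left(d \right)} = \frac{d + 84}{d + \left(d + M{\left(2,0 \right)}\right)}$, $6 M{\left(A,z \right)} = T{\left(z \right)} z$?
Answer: $\frac{17}{52272} \approx 0.00032522$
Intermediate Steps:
$M{\left(A,z \right)} = \frac{z^{2}}{2}$ ($M{\left(A,z \right)} = \frac{3 z z}{6} = \frac{3 z^{2}}{6} = \frac{z^{2}}{2}$)
$j{\left(d \right)} = \frac{84 + d}{2 d}$ ($j{\left(d \right)} = \frac{d + 84}{d + \left(d + \frac{0^{2}}{2}\right)} = \frac{84 + d}{d + \left(d + \frac{1}{2} \cdot 0\right)} = \frac{84 + d}{d + \left(d + 0\right)} = \frac{84 + d}{d + d} = \frac{84 + d}{2 d}$)
$\frac{j{\left(w{\left(8,-2 \right)} \right)}}{-6534} = \frac{\frac{1}{2} \frac{1}{8 \left(-2\right)} \left(84 + 8 \left(-2\right)\right)}{-6534} = \frac{84 - 16}{2 \left(-16\right)} \left(- \frac{1}{6534}\right) = \frac{1}{2} \left(- \frac{1}{16}\right) 68 \left(- \frac{1}{6534}\right) = \left(- \frac{17}{8}\right) \left(- \frac{1}{6534}\right) = \frac{17}{52272}$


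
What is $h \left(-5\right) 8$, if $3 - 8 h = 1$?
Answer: $-10$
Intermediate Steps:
$h = \frac{1}{4}$ ($h = \frac{3}{8} - \frac{1}{8} = \frac{1}{4} \approx 0.25$)
$h \left(-5\right) 8 = \frac{1}{4} \left(-5\right) 8 = \left(- \frac{5}{4}\right) 8 = -10$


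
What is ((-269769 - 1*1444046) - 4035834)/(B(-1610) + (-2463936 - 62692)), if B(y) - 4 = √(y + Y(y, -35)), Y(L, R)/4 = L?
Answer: 7263600577488/3191914422713 + 28748245*I*√322/6383828845426 ≈ 2.2756 + 8.0809e-5*I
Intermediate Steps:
Y(L, R) = 4*L
B(y) = 4 + √5*√y (B(y) = 4 + √(y + 4*y) = 4 + √(5*y) = 4 + √5*√y)
((-269769 - 1*1444046) - 4035834)/(B(-1610) + (-2463936 - 62692)) = ((-269769 - 1*1444046) - 4035834)/((4 + √5*√(-1610)) + (-2463936 - 62692)) = ((-269769 - 1444046) - 4035834)/((4 + √5*(I*√1610)) - 2526628) = (-1713815 - 4035834)/((4 + 5*I*√322) - 2526628) = -5749649/(-2526624 + 5*I*√322)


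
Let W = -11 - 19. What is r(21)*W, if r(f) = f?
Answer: -630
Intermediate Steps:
W = -30
r(21)*W = 21*(-30) = -630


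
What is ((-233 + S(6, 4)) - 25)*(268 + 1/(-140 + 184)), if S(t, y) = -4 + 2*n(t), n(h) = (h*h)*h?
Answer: 1002405/22 ≈ 45564.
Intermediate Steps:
n(h) = h³ (n(h) = h²*h = h³)
S(t, y) = -4 + 2*t³
((-233 + S(6, 4)) - 25)*(268 + 1/(-140 + 184)) = ((-233 + (-4 + 2*6³)) - 25)*(268 + 1/(-140 + 184)) = ((-233 + (-4 + 2*216)) - 25)*(268 + 1/44) = ((-233 + (-4 + 432)) - 25)*(268 + 1/44) = ((-233 + 428) - 25)*(11793/44) = (195 - 25)*(11793/44) = 170*(11793/44) = 1002405/22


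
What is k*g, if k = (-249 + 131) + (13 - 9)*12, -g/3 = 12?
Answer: 2520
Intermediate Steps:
g = -36 (g = -3*12 = -36)
k = -70 (k = -118 + 4*12 = -118 + 48 = -70)
k*g = -70*(-36) = 2520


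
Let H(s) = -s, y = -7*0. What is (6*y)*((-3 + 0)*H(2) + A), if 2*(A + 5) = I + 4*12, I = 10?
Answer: 0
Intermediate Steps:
y = 0
A = 24 (A = -5 + (10 + 4*12)/2 = -5 + (10 + 48)/2 = -5 + (1/2)*58 = -5 + 29 = 24)
(6*y)*((-3 + 0)*H(2) + A) = (6*0)*((-3 + 0)*(-1*2) + 24) = 0*(-3*(-2) + 24) = 0*(6 + 24) = 0*30 = 0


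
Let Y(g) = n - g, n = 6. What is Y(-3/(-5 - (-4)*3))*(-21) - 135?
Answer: -270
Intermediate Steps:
Y(g) = 6 - g
Y(-3/(-5 - (-4)*3))*(-21) - 135 = (6 - (-3)/(-5 - (-4)*3))*(-21) - 135 = (6 - (-3)/(-5 - 1*(-12)))*(-21) - 135 = (6 - (-3)/(-5 + 12))*(-21) - 135 = (6 - (-3)/7)*(-21) - 135 = (6 - 1*(-3/7))*(-21) - 135 = (6 + 3/7)*(-21) - 135 = (45/7)*(-21) - 135 = -135 - 135 = -270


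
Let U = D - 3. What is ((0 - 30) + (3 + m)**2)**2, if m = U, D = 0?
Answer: 900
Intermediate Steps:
U = -3 (U = 0 - 3 = -3)
m = -3
((0 - 30) + (3 + m)**2)**2 = ((0 - 30) + (3 - 3)**2)**2 = (-30 + 0**2)**2 = (-30 + 0)**2 = (-30)**2 = 900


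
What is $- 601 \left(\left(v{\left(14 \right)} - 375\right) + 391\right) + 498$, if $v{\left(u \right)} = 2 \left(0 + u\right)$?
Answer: $-25946$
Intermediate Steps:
$v{\left(u \right)} = 2 u$
$- 601 \left(\left(v{\left(14 \right)} - 375\right) + 391\right) + 498 = - 601 \left(\left(2 \cdot 14 - 375\right) + 391\right) + 498 = - 601 \left(\left(28 - 375\right) + 391\right) + 498 = - 601 \left(-347 + 391\right) + 498 = \left(-601\right) 44 + 498 = -26444 + 498 = -25946$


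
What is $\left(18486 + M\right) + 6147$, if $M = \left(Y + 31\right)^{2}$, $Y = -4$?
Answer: $25362$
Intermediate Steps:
$M = 729$ ($M = \left(-4 + 31\right)^{2} = 27^{2} = 729$)
$\left(18486 + M\right) + 6147 = \left(18486 + 729\right) + 6147 = 19215 + 6147 = 25362$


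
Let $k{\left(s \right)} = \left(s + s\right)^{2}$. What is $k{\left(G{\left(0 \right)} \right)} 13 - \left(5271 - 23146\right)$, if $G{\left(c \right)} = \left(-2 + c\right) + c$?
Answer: $18083$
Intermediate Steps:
$G{\left(c \right)} = -2 + 2 c$
$k{\left(s \right)} = 4 s^{2}$ ($k{\left(s \right)} = \left(2 s\right)^{2} = 4 s^{2}$)
$k{\left(G{\left(0 \right)} \right)} 13 - \left(5271 - 23146\right) = 4 \left(-2 + 2 \cdot 0\right)^{2} \cdot 13 - \left(5271 - 23146\right) = 4 \left(-2 + 0\right)^{2} \cdot 13 - \left(5271 - 23146\right) = 4 \left(-2\right)^{2} \cdot 13 - -17875 = 4 \cdot 4 \cdot 13 + 17875 = 16 \cdot 13 + 17875 = 208 + 17875 = 18083$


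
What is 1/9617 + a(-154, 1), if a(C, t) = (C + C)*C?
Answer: 456153545/9617 ≈ 47432.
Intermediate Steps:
a(C, t) = 2*C² (a(C, t) = (2*C)*C = 2*C²)
1/9617 + a(-154, 1) = 1/9617 + 2*(-154)² = 1/9617 + 2*23716 = 1/9617 + 47432 = 456153545/9617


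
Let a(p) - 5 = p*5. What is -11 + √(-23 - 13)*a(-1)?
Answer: -11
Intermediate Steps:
a(p) = 5 + 5*p (a(p) = 5 + p*5 = 5 + 5*p)
-11 + √(-23 - 13)*a(-1) = -11 + √(-23 - 13)*(5 + 5*(-1)) = -11 + √(-36)*(5 - 5) = -11 + (6*I)*0 = -11 + 0 = -11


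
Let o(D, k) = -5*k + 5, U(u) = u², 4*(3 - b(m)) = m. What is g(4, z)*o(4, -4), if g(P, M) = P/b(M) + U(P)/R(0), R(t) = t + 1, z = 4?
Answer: 450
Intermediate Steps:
b(m) = 3 - m/4
o(D, k) = 5 - 5*k
R(t) = 1 + t
g(P, M) = P² + P/(3 - M/4) (g(P, M) = P/(3 - M/4) + P²/(1 + 0) = P/(3 - M/4) + P²/1 = P/(3 - M/4) + P²*1 = P/(3 - M/4) + P² = P² + P/(3 - M/4))
g(4, z)*o(4, -4) = (4*(-4 + 4*(-12 + 4))/(-12 + 4))*(5 - 5*(-4)) = (4*(-4 + 4*(-8))/(-8))*(5 + 20) = (4*(-⅛)*(-4 - 32))*25 = (4*(-⅛)*(-36))*25 = 18*25 = 450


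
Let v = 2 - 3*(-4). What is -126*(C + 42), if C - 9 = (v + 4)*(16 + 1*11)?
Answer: -67662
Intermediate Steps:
v = 14 (v = 2 + 12 = 14)
C = 495 (C = 9 + (14 + 4)*(16 + 1*11) = 9 + 18*(16 + 11) = 9 + 18*27 = 9 + 486 = 495)
-126*(C + 42) = -126*(495 + 42) = -126*537 = -67662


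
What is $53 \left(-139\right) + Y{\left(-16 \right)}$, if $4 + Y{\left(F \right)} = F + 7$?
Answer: $-7380$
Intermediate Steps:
$Y{\left(F \right)} = 3 + F$ ($Y{\left(F \right)} = -4 + \left(F + 7\right) = -4 + \left(7 + F\right) = 3 + F$)
$53 \left(-139\right) + Y{\left(-16 \right)} = 53 \left(-139\right) + \left(3 - 16\right) = -7367 - 13 = -7380$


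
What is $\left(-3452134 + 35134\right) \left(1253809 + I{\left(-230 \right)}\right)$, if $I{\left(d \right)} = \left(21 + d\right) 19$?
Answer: $-4270696446000$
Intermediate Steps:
$I{\left(d \right)} = 399 + 19 d$
$\left(-3452134 + 35134\right) \left(1253809 + I{\left(-230 \right)}\right) = \left(-3452134 + 35134\right) \left(1253809 + \left(399 + 19 \left(-230\right)\right)\right) = - 3417000 \left(1253809 + \left(399 - 4370\right)\right) = - 3417000 \left(1253809 - 3971\right) = \left(-3417000\right) 1249838 = -4270696446000$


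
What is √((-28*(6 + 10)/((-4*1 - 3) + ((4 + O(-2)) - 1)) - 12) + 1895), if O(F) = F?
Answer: √17619/3 ≈ 44.246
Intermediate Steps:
√((-28*(6 + 10)/((-4*1 - 3) + ((4 + O(-2)) - 1)) - 12) + 1895) = √((-28*(6 + 10)/((-4*1 - 3) + ((4 - 2) - 1)) - 12) + 1895) = √((-448/((-4 - 3) + (2 - 1)) - 12) + 1895) = √((-448/(-7 + 1) - 12) + 1895) = √((-448/(-6) - 12) + 1895) = √((-448*(-1)/6 - 12) + 1895) = √((-28*(-8/3) - 12) + 1895) = √((224/3 - 12) + 1895) = √(188/3 + 1895) = √(5873/3) = √17619/3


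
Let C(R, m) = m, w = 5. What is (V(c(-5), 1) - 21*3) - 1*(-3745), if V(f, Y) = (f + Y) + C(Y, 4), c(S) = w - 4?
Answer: 3688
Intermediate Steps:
c(S) = 1 (c(S) = 5 - 4 = 1)
V(f, Y) = 4 + Y + f (V(f, Y) = (f + Y) + 4 = (Y + f) + 4 = 4 + Y + f)
(V(c(-5), 1) - 21*3) - 1*(-3745) = ((4 + 1 + 1) - 21*3) - 1*(-3745) = (6 - 63) + 3745 = -57 + 3745 = 3688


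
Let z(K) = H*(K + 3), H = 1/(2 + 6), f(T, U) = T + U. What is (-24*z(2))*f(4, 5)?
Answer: -135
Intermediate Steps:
H = 1/8 ≈ 0.12500
z(K) = 3/8 + K/8 (z(K) = (K + 3)/8 = (3 + K)/8 = 3/8 + K/8)
(-24*z(2))*f(4, 5) = (-24*(3/8 + (1/8)*2))*(4 + 5) = -24*(3/8 + 1/4)*9 = -24*5/8*9 = -15*9 = -135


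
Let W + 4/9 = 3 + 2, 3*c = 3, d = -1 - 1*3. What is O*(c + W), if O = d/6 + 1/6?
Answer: -25/9 ≈ -2.7778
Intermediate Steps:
d = -4 (d = -1 - 3 = -4)
c = 1 (c = (⅓)*3 = 1)
O = -½ (O = -4/6 + 1/6 = -4*⅙ + 1*(⅙) = -⅔ + ⅙ = -½ ≈ -0.50000)
W = 41/9 (W = -4/9 + (3 + 2) = -4/9 + 5 = 41/9 ≈ 4.5556)
O*(c + W) = -(1 + 41/9)/2 = -½*50/9 = -25/9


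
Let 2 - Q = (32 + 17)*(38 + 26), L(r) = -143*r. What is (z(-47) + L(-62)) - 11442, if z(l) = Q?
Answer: -5710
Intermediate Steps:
L(r) = -143*r
Q = -3134 (Q = 2 - (32 + 17)*(38 + 26) = 2 - 49*64 = 2 - 1*3136 = 2 - 3136 = -3134)
z(l) = -3134
(z(-47) + L(-62)) - 11442 = (-3134 - 143*(-62)) - 11442 = (-3134 + 8866) - 11442 = 5732 - 11442 = -5710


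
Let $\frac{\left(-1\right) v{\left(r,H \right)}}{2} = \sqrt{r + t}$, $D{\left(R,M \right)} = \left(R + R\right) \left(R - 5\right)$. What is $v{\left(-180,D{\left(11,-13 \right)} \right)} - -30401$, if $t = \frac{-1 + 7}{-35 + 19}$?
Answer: $30401 - \frac{i \sqrt{2886}}{2} \approx 30401.0 - 26.861 i$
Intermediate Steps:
$D{\left(R,M \right)} = 2 R \left(-5 + R\right)$
$t = - \frac{3}{8}$ ($t = \frac{6}{-16} = 6 \left(- \frac{1}{16}\right) = - \frac{3}{8} \approx -0.375$)
$v{\left(r,H \right)} = - 2 \sqrt{- \frac{3}{8} + r}$ ($v{\left(r,H \right)} = - 2 \sqrt{r - \frac{3}{8}} = - 2 \sqrt{- \frac{3}{8} + r}$)
$v{\left(-180,D{\left(11,-13 \right)} \right)} - -30401 = - \frac{\sqrt{-6 + 16 \left(-180\right)}}{2} - -30401 = - \frac{\sqrt{-6 - 2880}}{2} + 30401 = - \frac{\sqrt{-2886}}{2} + 30401 = - \frac{i \sqrt{2886}}{2} + 30401 = 30401 - \frac{i \sqrt{2886}}{2}$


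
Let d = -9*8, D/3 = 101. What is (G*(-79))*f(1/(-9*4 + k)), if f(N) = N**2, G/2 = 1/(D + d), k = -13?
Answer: -158/554631 ≈ -0.00028487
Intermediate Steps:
D = 303 (D = 3*101 = 303)
d = -72
G = 2/231 (G = 2/(303 - 72) = 2/231 ≈ 0.0086580)
(G*(-79))*f(1/(-9*4 + k)) = ((2/231)*(-79))*(1/(-9*4 - 13))**2 = -158/(231*(-36 - 13)**2) = -158*(1/(-49))**2/231 = -158*(-1/49)**2/231 = -158/231*1/2401 = -158/554631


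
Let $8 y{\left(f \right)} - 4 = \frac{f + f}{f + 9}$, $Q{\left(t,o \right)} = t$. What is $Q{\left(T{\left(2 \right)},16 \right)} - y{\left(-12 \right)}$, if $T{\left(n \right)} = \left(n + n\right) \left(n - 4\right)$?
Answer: $- \frac{19}{2} \approx -9.5$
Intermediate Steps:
$T{\left(n \right)} = 2 n \left(-4 + n\right)$
$y{\left(f \right)} = \frac{1}{2} + \frac{f}{4 \left(9 + f\right)}$ ($y{\left(f \right)} = \frac{1}{2} + \frac{\left(f + f\right) \frac{1}{f + 9}}{8} = \frac{1}{2} + \frac{2 f \frac{1}{9 + f}}{8} = \frac{1}{2} + \frac{f}{4 \left(9 + f\right)}$)
$Q{\left(T{\left(2 \right)},16 \right)} - y{\left(-12 \right)} = 2 \cdot 2 \left(-4 + 2\right) - \frac{3 \left(6 - 12\right)}{4 \left(9 - 12\right)} = 2 \cdot 2 \left(-2\right) - \frac{3}{4} \frac{1}{-3} \left(-6\right) = -8 - \frac{3}{4} \left(- \frac{1}{3}\right) \left(-6\right) = -8 - \frac{3}{2} = - \frac{19}{2}$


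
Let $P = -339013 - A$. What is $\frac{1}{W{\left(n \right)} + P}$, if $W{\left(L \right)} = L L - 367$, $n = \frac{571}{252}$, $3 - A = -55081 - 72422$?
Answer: $- \frac{63504}{29648802503} \approx -2.1419 \cdot 10^{-6}$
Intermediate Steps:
$A = 127506$ ($A = 3 - \left(-55081 - 72422\right) = 3 - -127503 = 3 + 127503 = 127506$)
$n = \frac{571}{252}$ ($n = 571 \cdot \frac{1}{252} = \frac{571}{252} \approx 2.2659$)
$W{\left(L \right)} = -367 + L^{2}$ ($W{\left(L \right)} = L^{2} - 367 = -367 + L^{2}$)
$P = -466519$ ($P = -339013 - 127506 = -466519$)
$\frac{1}{W{\left(n \right)} + P} = \frac{1}{\left(-367 + \left(\frac{571}{252}\right)^{2}\right) - 466519} = \frac{1}{\left(-367 + \frac{326041}{63504}\right) - 466519} = \frac{1}{- \frac{22979927}{63504} - 466519} = \frac{1}{- \frac{29648802503}{63504}} = - \frac{63504}{29648802503}$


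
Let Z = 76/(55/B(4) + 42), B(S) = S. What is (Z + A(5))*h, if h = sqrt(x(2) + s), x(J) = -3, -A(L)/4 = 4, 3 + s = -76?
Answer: -3264*I*sqrt(82)/223 ≈ -132.54*I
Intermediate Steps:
s = -79 (s = -3 - 76 = -79)
A(L) = -16 (A(L) = -4*4 = -16)
h = I*sqrt(82) (h = sqrt(-3 - 79) = sqrt(-82) = I*sqrt(82) ≈ 9.0554*I)
Z = 304/223 (Z = 76/(55/4 + 42) = 76/(223/4) = 76*(4/223) = 304/223 ≈ 1.3632)
(Z + A(5))*h = (304/223 - 16)*(I*sqrt(82)) = -3264*I*sqrt(82)/223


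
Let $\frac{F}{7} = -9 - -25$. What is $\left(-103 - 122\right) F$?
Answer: $-25200$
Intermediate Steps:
$F = 112$ ($F = 7 \left(-9 - -25\right) = 7 \left(-9 + 25\right) = 7 \cdot 16 = 112$)
$\left(-103 - 122\right) F = \left(-103 - 122\right) 112 = \left(-225\right) 112 = -25200$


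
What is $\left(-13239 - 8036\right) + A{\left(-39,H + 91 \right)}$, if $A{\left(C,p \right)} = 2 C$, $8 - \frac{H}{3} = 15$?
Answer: $-21353$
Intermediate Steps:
$H = -21$ ($H = 24 - 45 = -21$)
$\left(-13239 - 8036\right) + A{\left(-39,H + 91 \right)} = \left(-13239 - 8036\right) + 2 \left(-39\right) = -21275 - 78 = -21353$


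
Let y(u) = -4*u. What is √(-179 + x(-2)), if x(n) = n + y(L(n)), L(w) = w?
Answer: I*√173 ≈ 13.153*I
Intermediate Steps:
x(n) = -3*n (x(n) = n - 4*n = -3*n)
√(-179 + x(-2)) = √(-179 - 3*(-2)) = √(-179 + 6) = √(-173) = I*√173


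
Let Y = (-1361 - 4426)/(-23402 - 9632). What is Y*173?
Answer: 1001151/33034 ≈ 30.307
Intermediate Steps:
Y = 5787/33034 (Y = -5787/(-33034) = -5787*(-1/33034) = 5787/33034 ≈ 0.17518)
Y*173 = (5787/33034)*173 = 1001151/33034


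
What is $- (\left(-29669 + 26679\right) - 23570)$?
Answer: $26560$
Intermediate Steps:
$- (\left(-29669 + 26679\right) - 23570) = - (-2990 - 23570) = \left(-1\right) \left(-26560\right) = 26560$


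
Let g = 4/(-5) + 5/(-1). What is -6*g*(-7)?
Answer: -1218/5 ≈ -243.60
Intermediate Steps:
g = -29/5 (g = 4*(-⅕) + 5*(-1) = -⅘ - 5 = -29/5 ≈ -5.8000)
-6*g*(-7) = -6*(-29/5)*(-7) = (174/5)*(-7) = -1218/5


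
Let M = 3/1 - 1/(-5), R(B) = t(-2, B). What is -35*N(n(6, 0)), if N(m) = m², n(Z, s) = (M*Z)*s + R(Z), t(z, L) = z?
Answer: -140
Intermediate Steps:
R(B) = -2
M = 16/5 (M = 3*1 - 1*(-⅕) = 3 + ⅕ = 16/5 ≈ 3.2000)
n(Z, s) = -2 + 16*Z*s/5 (n(Z, s) = (16*Z/5)*s - 2 = 16*Z*s/5 - 2 = -2 + 16*Z*s/5)
-35*N(n(6, 0)) = -35*(-2 + (16/5)*6*0)² = -35*(-2 + 0)² = -35*(-2)² = -35*4 = -140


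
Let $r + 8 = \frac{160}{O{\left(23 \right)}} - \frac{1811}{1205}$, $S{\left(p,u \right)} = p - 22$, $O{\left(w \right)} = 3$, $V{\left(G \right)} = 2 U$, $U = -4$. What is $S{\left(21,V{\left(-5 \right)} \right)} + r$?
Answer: $\frac{154832}{3615} \approx 42.83$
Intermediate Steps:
$V{\left(G \right)} = -8$ ($V{\left(G \right)} = 2 \left(-4\right) = -8$)
$S{\left(p,u \right)} = -22 + p$ ($S{\left(p,u \right)} = p - 22 = -22 + p$)
$r = \frac{158447}{3615}$ ($r = -8 + \left(\frac{160}{3} - \frac{1811}{1205}\right) = -8 + \frac{187367}{3615} = \frac{158447}{3615} \approx 43.83$)
$S{\left(21,V{\left(-5 \right)} \right)} + r = \left(-22 + 21\right) + \frac{158447}{3615} = -1 + \frac{158447}{3615} = \frac{154832}{3615}$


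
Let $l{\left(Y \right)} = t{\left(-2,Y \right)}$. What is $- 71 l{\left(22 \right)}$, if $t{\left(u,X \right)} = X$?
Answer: $-1562$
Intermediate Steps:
$l{\left(Y \right)} = Y$
$- 71 l{\left(22 \right)} = \left(-71\right) 22 = -1562$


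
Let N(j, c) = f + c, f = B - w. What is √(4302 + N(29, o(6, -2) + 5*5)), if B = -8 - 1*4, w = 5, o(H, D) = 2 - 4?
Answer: 2*√1077 ≈ 65.635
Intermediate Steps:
o(H, D) = -2
B = -12 (B = -8 - 4 = -12)
f = -17 (f = -12 - 1*5 = -12 - 5 = -17)
N(j, c) = -17 + c
√(4302 + N(29, o(6, -2) + 5*5)) = √(4302 + (-17 + (-2 + 5*5))) = √(4302 + (-17 + (-2 + 25))) = √(4302 + (-17 + 23)) = √(4302 + 6) = √4308 = 2*√1077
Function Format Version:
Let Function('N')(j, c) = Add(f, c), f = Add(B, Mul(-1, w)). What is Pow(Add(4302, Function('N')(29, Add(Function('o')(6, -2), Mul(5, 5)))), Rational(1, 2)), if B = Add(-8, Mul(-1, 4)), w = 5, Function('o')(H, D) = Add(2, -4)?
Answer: Mul(2, Pow(1077, Rational(1, 2))) ≈ 65.635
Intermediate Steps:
Function('o')(H, D) = -2
B = -12 (B = Add(-8, -4) = -12)
f = -17 (f = Add(-12, Mul(-1, 5)) = Add(-12, -5) = -17)
Function('N')(j, c) = Add(-17, c)
Pow(Add(4302, Function('N')(29, Add(Function('o')(6, -2), Mul(5, 5)))), Rational(1, 2)) = Pow(Add(4302, Add(-17, Add(-2, Mul(5, 5)))), Rational(1, 2)) = Pow(Add(4302, Add(-17, Add(-2, 25))), Rational(1, 2)) = Pow(Add(4302, Add(-17, 23)), Rational(1, 2)) = Pow(Add(4302, 6), Rational(1, 2)) = Pow(4308, Rational(1, 2)) = Mul(2, Pow(1077, Rational(1, 2)))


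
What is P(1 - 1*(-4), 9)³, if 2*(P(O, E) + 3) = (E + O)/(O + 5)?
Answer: -12167/1000 ≈ -12.167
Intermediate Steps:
P(O, E) = -3 + (E + O)/(2*(5 + O)) (P(O, E) = -3 + ((E + O)/(O + 5))/2 = -3 + ((E + O)/(5 + O))/2 = -3 + (E + O)/(2*(5 + O)))
P(1 - 1*(-4), 9)³ = ((-30 + 9 - 5*(1 - 1*(-4)))/(2*(5 + (1 - 1*(-4)))))³ = ((-30 + 9 - 5*(1 + 4))/(2*(5 + (1 + 4))))³ = ((-30 + 9 - 5*5)/(2*(5 + 5)))³ = ((½)*(-30 + 9 - 25)/10)³ = ((½)*(⅒)*(-46))³ = (-23/10)³ = -12167/1000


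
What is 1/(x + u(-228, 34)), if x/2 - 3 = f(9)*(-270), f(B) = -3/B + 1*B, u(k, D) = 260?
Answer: -1/4414 ≈ -0.00022655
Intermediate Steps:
f(B) = B - 3/B (f(B) = -3/B + B = B - 3/B)
x = -4674 (x = 6 + 2*((9 - 3/9)*(-270)) = 6 + 2*((9 - 3*1/9)*(-270)) = 6 + 2*((9 - 1/3)*(-270)) = 6 + 2*((26/3)*(-270)) = 6 + 2*(-2340) = 6 - 4680 = -4674)
1/(x + u(-228, 34)) = 1/(-4674 + 260) = 1/(-4414) = -1/4414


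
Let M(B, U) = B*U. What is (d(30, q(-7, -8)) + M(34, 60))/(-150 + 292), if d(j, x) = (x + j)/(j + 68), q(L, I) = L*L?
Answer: 199999/13916 ≈ 14.372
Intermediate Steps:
q(L, I) = L**2
d(j, x) = (j + x)/(68 + j)
(d(30, q(-7, -8)) + M(34, 60))/(-150 + 292) = ((30 + (-7)**2)/(68 + 30) + 34*60)/(-150 + 292) = ((30 + 49)/98 + 2040)/142 = ((1/98)*79 + 2040)*(1/142) = (79/98 + 2040)*(1/142) = (199999/98)*(1/142) = 199999/13916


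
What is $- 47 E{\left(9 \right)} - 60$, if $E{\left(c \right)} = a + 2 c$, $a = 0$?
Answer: $-906$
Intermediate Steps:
$E{\left(c \right)} = 2 c$ ($E{\left(c \right)} = 0 + 2 c = 2 c$)
$- 47 E{\left(9 \right)} - 60 = - 47 \cdot 2 \cdot 9 - 60 = \left(-47\right) 18 - 60 = -846 - 60 = -906$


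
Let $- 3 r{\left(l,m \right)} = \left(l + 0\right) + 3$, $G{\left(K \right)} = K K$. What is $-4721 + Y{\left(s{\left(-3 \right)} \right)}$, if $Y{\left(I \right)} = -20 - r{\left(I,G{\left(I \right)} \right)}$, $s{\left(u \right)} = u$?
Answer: $-4741$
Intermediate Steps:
$G{\left(K \right)} = K^{2}$
$r{\left(l,m \right)} = -1 - \frac{l}{3}$ ($r{\left(l,m \right)} = - \frac{\left(l + 0\right) + 3}{3} = - \frac{l + 3}{3} = - \frac{3 + l}{3} = -1 - \frac{l}{3}$)
$Y{\left(I \right)} = -19 + \frac{I}{3}$ ($Y{\left(I \right)} = -20 - \left(-1 - \frac{I}{3}\right) = -20 + \left(1 + \frac{I}{3}\right) = -19 + \frac{I}{3}$)
$-4721 + Y{\left(s{\left(-3 \right)} \right)} = -4721 + \left(-19 + \frac{1}{3} \left(-3\right)\right) = -4721 - 20 = -4741$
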